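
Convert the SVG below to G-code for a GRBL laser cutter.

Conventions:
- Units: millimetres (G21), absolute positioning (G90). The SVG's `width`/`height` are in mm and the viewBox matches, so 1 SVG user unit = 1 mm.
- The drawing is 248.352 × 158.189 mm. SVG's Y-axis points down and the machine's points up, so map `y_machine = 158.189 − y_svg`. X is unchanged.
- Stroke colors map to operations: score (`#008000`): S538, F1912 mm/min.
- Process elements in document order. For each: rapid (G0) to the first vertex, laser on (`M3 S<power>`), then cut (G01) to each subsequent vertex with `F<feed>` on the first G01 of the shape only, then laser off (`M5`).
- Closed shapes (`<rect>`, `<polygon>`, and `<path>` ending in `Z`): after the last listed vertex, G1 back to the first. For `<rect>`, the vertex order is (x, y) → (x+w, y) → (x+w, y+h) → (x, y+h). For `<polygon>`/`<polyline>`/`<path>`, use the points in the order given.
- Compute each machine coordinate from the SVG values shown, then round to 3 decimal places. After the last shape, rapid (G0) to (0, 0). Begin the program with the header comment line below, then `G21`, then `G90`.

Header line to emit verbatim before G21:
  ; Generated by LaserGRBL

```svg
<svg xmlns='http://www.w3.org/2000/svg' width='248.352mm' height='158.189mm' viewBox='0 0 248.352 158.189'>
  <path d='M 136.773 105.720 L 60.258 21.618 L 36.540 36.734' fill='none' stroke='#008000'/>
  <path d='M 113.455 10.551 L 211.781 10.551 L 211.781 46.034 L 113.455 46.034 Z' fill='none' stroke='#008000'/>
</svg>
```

; Generated by LaserGRBL
G21
G90
G0 X136.773 Y52.469
M3 S538
G01 X60.258 Y136.571 F1912
G01 X36.540 Y121.455
M5
G0 X113.455 Y147.638
M3 S538
G01 X211.781 Y147.638 F1912
G01 X211.781 Y112.155
G01 X113.455 Y112.155
G01 X113.455 Y147.638
M5
G0 X0.000 Y0.000

1 u = 1 mm; y_m = 158.189 − y.

[1] `<path>` open polyline, #008000→score S538 F1912: (136.773,52.469) → (60.258,136.571) → (36.540,121.455)

[2] `<path>` rectangle, #008000→score S538 F1912: (113.455,147.638) → (211.781,147.638) → (211.781,112.155) → (113.455,112.155) → (113.455,147.638) (closed)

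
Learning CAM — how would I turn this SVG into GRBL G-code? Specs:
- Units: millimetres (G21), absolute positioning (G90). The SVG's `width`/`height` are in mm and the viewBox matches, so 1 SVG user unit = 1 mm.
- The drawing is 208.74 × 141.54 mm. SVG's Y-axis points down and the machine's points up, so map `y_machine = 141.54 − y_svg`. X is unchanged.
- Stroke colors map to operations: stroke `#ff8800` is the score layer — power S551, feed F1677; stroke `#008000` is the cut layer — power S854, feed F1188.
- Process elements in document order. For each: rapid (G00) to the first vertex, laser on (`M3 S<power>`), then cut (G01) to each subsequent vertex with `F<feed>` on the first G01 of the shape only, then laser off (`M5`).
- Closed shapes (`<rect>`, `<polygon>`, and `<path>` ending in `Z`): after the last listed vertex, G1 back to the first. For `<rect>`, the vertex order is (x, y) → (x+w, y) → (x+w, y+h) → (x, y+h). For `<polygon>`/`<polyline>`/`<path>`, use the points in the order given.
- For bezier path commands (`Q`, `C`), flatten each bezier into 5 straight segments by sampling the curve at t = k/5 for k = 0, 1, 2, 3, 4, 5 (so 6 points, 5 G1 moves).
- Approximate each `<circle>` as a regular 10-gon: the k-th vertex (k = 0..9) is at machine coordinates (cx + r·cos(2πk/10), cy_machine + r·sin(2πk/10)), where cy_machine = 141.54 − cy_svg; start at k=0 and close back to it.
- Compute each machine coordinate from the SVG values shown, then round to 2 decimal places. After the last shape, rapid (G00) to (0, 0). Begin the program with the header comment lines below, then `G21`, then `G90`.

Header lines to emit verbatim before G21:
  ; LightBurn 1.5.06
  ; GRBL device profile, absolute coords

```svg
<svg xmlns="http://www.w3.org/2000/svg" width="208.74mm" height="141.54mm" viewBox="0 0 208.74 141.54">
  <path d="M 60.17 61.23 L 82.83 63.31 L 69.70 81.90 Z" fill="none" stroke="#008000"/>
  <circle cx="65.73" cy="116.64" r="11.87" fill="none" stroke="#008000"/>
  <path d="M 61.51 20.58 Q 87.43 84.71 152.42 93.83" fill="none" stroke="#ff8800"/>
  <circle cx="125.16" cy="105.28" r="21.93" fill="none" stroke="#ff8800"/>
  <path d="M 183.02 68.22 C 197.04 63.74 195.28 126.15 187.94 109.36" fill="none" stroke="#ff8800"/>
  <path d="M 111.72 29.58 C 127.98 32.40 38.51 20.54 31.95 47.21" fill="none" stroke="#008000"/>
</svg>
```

; LightBurn 1.5.06
; GRBL device profile, absolute coords
G21
G90
G00 X60.17 Y80.31
M3 S854
G01 X82.83 Y78.23 F1188
G01 X69.70 Y59.64
G01 X60.17 Y80.31
M5
G00 X77.60 Y24.90
M3 S854
G01 X75.33 Y31.88 F1188
G01 X69.40 Y36.19
G01 X62.06 Y36.19
G01 X56.13 Y31.88
G01 X53.86 Y24.90
G01 X56.13 Y17.92
G01 X62.06 Y13.61
G01 X69.40 Y13.61
G01 X75.33 Y17.92
G01 X77.60 Y24.90
M5
G00 X61.51 Y120.96
M3 S551
G01 X73.44 Y97.51 F1677
G01 X88.50 Y78.46
G01 X106.68 Y63.81
G01 X127.99 Y53.56
G01 X152.42 Y47.71
M5
G00 X147.09 Y36.26
M3 S551
G01 X142.90 Y49.15 F1677
G01 X131.94 Y57.12
G01 X118.38 Y57.12
G01 X107.42 Y49.15
G01 X103.23 Y36.26
G01 X107.42 Y23.37
G01 X118.38 Y15.40
G01 X131.94 Y15.40
G01 X142.90 Y23.37
G01 X147.09 Y36.26
M5
G00 X183.02 Y73.32
M3 S551
G01 X189.62 Y69.15 F1677
G01 X192.92 Y55.94
G01 X193.42 Y40.70
G01 X191.59 Y30.44
G01 X187.94 Y32.18
M5
G00 X111.72 Y111.96
M3 S854
G01 X110.30 Y111.60 F1188
G01 X92.55 Y112.22
G01 X67.55 Y111.25
G01 X44.33 Y106.13
G01 X31.95 Y94.33
M5
G00 X0.00 Y0.00

Since the viewBox matches the mm dimensions, user units are millimetres directly. The only transform is the Y-flip y_m = 141.54 − y_svg.

Shape 1 is a regular polygon drawn with `<path>`. Its stroke #008000 means cut at S854, F1188. After flipping Y the toolpath is (60.17,80.31) → (82.83,78.23) → (69.70,59.64) → (60.17,80.31), returning to the start.

Shape 2 is a circle drawn with `<circle>`. Its stroke #008000 means cut at S854, F1188. After flipping Y the toolpath is (77.60,24.90) → (75.33,31.88) → (69.40,36.19) → (62.06,36.19) → (56.13,31.88) → (53.86,24.90) → (56.13,17.92) → (62.06,13.61) → (69.40,13.61) → (75.33,17.92) → (77.60,24.90), returning to the start.

Shape 3 is a quadratic bezier drawn with `<path>`. Its stroke #ff8800 means score at S551, F1677. After flipping Y the toolpath is (61.51,120.96) → (73.44,97.51) → (88.50,78.46) → (106.68,63.81) → (127.99,53.56) → (152.42,47.71).

Shape 4 is a circle drawn with `<circle>`. Its stroke #ff8800 means score at S551, F1677. After flipping Y the toolpath is (147.09,36.26) → (142.90,49.15) → (131.94,57.12) → (118.38,57.12) → (107.42,49.15) → (103.23,36.26) → (107.42,23.37) → (118.38,15.40) → (131.94,15.40) → (142.90,23.37) → (147.09,36.26), returning to the start.

Shape 5 is a cubic bezier drawn with `<path>`. Its stroke #ff8800 means score at S551, F1677. After flipping Y the toolpath is (183.02,73.32) → (189.62,69.15) → (192.92,55.94) → (193.42,40.70) → (191.59,30.44) → (187.94,32.18).

Shape 6 is a cubic bezier drawn with `<path>`. Its stroke #008000 means cut at S854, F1188. After flipping Y the toolpath is (111.72,111.96) → (110.30,111.60) → (92.55,112.22) → (67.55,111.25) → (44.33,106.13) → (31.95,94.33).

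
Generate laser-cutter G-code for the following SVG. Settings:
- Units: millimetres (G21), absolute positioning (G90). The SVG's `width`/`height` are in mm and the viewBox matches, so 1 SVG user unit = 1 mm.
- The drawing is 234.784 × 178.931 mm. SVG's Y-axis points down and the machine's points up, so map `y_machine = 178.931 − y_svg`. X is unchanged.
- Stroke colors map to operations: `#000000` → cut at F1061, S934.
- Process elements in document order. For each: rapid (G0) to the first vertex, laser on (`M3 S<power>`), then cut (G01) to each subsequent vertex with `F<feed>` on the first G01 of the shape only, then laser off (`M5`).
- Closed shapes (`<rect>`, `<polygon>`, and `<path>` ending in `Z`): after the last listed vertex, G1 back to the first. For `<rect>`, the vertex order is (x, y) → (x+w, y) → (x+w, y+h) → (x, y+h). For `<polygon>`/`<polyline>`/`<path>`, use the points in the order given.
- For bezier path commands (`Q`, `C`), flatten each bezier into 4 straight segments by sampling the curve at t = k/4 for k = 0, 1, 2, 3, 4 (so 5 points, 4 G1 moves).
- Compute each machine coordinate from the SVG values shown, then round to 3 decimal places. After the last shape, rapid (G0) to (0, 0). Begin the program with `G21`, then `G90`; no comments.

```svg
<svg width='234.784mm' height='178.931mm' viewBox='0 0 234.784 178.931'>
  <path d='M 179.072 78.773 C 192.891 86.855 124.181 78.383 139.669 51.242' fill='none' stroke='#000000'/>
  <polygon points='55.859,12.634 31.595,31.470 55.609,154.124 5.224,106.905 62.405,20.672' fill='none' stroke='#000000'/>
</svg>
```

1 u = 1 mm; y_m = 178.931 − y.

[1] `<path>` cubic bezier, #000000→cut S934 F1061: (179.072,100.158) → (176.567,97.233) → (158.745,100.715) → (141.235,110.801) → (139.669,127.689)

[2] `<polygon>` closed polygon, #000000→cut S934 F1061: (55.859,166.297) → (31.595,147.461) → (55.609,24.807) → (5.224,72.026) → (62.405,158.259) → (55.859,166.297) (closed)

G21
G90
G0 X179.072 Y100.158
M3 S934
G01 X176.567 Y97.233 F1061
G01 X158.745 Y100.715
G01 X141.235 Y110.801
G01 X139.669 Y127.689
M5
G0 X55.859 Y166.297
M3 S934
G01 X31.595 Y147.461 F1061
G01 X55.609 Y24.807
G01 X5.224 Y72.026
G01 X62.405 Y158.259
G01 X55.859 Y166.297
M5
G0 X0.000 Y0.000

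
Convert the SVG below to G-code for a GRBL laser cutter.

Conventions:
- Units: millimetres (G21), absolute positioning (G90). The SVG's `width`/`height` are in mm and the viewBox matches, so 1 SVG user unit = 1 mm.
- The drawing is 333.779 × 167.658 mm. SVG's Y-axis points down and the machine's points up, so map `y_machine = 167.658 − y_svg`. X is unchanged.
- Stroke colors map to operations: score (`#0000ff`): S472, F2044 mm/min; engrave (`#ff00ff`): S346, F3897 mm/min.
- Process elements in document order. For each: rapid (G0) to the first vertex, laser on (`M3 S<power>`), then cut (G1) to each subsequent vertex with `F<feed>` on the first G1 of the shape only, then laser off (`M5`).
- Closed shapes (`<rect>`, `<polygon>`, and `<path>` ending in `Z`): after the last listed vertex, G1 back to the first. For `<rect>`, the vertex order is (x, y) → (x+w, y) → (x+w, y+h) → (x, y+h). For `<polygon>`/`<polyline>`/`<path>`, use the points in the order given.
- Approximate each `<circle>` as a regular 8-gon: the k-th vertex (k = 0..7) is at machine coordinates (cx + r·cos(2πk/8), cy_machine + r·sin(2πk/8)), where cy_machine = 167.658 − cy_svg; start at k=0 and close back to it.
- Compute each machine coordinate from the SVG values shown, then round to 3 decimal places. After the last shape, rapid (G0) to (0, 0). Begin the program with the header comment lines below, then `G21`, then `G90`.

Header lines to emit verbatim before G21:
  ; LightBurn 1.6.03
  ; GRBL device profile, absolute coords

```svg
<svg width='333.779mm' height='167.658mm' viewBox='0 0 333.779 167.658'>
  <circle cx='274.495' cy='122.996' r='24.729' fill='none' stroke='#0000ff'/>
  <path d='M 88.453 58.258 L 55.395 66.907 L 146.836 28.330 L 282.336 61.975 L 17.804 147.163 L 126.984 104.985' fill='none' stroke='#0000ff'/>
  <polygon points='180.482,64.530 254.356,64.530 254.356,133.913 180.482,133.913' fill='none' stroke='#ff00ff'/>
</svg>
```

; LightBurn 1.6.03
; GRBL device profile, absolute coords
G21
G90
G0 X299.224 Y44.662
M3 S472
G1 X291.981 Y62.148 F2044
G1 X274.495 Y69.391
G1 X257.009 Y62.148
G1 X249.766 Y44.662
G1 X257.009 Y27.176
G1 X274.495 Y19.933
G1 X291.981 Y27.176
G1 X299.224 Y44.662
M5
G0 X88.453 Y109.400
M3 S472
G1 X55.395 Y100.751 F2044
G1 X146.836 Y139.328
G1 X282.336 Y105.683
G1 X17.804 Y20.495
G1 X126.984 Y62.673
M5
G0 X180.482 Y103.128
M3 S346
G1 X254.356 Y103.128 F3897
G1 X254.356 Y33.745
G1 X180.482 Y33.745
G1 X180.482 Y103.128
M5
G0 X0.000 Y0.000

Since the viewBox matches the mm dimensions, user units are millimetres directly. The only transform is the Y-flip y_m = 167.658 − y_svg.

Shape 1 is a circle drawn with `<circle>`. Its stroke #0000ff means score at S472, F2044. After flipping Y the toolpath is (299.224,44.662) → (291.981,62.148) → (274.495,69.391) → (257.009,62.148) → (249.766,44.662) → (257.009,27.176) → (274.495,19.933) → (291.981,27.176) → (299.224,44.662), returning to the start.

Shape 2 is a open polyline drawn with `<path>`. Its stroke #0000ff means score at S472, F2044. After flipping Y the toolpath is (88.453,109.400) → (55.395,100.751) → (146.836,139.328) → (282.336,105.683) → (17.804,20.495) → (126.984,62.673).

Shape 3 is a rectangle drawn with `<polygon>`. Its stroke #ff00ff means engrave at S346, F3897. After flipping Y the toolpath is (180.482,103.128) → (254.356,103.128) → (254.356,33.745) → (180.482,33.745) → (180.482,103.128), returning to the start.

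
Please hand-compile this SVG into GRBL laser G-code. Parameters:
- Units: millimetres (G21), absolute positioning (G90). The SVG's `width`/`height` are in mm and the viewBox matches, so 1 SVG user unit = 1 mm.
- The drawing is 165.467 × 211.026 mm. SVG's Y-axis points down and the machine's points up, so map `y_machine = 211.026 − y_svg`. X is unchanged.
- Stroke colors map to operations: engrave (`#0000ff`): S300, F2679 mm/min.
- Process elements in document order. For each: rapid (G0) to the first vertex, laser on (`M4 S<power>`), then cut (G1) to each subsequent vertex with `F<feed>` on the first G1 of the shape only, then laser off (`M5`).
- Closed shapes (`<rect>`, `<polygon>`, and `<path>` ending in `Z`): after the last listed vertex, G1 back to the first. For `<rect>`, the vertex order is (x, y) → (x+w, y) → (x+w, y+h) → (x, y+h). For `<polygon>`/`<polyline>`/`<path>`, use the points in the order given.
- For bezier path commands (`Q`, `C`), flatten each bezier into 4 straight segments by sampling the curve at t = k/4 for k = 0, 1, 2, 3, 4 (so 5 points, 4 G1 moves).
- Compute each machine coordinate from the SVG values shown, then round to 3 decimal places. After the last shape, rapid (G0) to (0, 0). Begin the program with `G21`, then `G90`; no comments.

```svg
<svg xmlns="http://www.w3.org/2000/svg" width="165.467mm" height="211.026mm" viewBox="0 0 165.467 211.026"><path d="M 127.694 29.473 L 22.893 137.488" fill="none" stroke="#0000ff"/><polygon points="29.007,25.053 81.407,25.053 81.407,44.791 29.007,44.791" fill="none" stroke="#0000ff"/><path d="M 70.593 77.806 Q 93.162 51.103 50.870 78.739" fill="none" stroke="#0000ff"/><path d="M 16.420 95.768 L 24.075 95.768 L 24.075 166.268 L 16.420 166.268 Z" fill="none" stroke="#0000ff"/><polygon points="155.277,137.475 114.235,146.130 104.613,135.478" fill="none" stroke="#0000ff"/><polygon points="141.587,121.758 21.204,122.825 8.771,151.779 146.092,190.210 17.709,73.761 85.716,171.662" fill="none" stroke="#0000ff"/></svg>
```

G21
G90
G0 X127.694 Y181.553
M4 S300
G1 X22.893 Y73.538 F2679
M5
G0 X29.007 Y185.973
M4 S300
G1 X81.407 Y185.973 F2679
G1 X81.407 Y166.235
G1 X29.007 Y166.235
G1 X29.007 Y185.973
M5
G0 X70.593 Y133.220
M4 S300
G1 X77.824 Y143.175 F2679
G1 X76.947 Y146.338
G1 X67.962 Y142.709
G1 X50.870 Y132.287
M5
G0 X16.420 Y115.258
M4 S300
G1 X24.075 Y115.258 F2679
G1 X24.075 Y44.758
G1 X16.420 Y44.758
G1 X16.420 Y115.258
M5
G0 X155.277 Y73.551
M4 S300
G1 X114.235 Y64.896 F2679
G1 X104.613 Y75.548
G1 X155.277 Y73.551
M5
G0 X141.587 Y89.268
M4 S300
G1 X21.204 Y88.201 F2679
G1 X8.771 Y59.247
G1 X146.092 Y20.816
G1 X17.709 Y137.265
G1 X85.716 Y39.364
G1 X141.587 Y89.268
M5
G0 X0.000 Y0.000

Since the viewBox matches the mm dimensions, user units are millimetres directly. The only transform is the Y-flip y_m = 211.026 − y_svg.

Shape 1 is a line segment drawn with `<path>`. Its stroke #0000ff means engrave at S300, F2679. After flipping Y the toolpath is (127.694,181.553) → (22.893,73.538).

Shape 2 is a rectangle drawn with `<polygon>`. Its stroke #0000ff means engrave at S300, F2679. After flipping Y the toolpath is (29.007,185.973) → (81.407,185.973) → (81.407,166.235) → (29.007,166.235) → (29.007,185.973), returning to the start.

Shape 3 is a quadratic bezier drawn with `<path>`. Its stroke #0000ff means engrave at S300, F2679. After flipping Y the toolpath is (70.593,133.220) → (77.824,143.175) → (76.947,146.338) → (67.962,142.709) → (50.870,132.287).

Shape 4 is a rectangle drawn with `<path>`. Its stroke #0000ff means engrave at S300, F2679. After flipping Y the toolpath is (16.420,115.258) → (24.075,115.258) → (24.075,44.758) → (16.420,44.758) → (16.420,115.258), returning to the start.

Shape 5 is a closed polygon drawn with `<polygon>`. Its stroke #0000ff means engrave at S300, F2679. After flipping Y the toolpath is (155.277,73.551) → (114.235,64.896) → (104.613,75.548) → (155.277,73.551), returning to the start.

Shape 6 is a closed polygon drawn with `<polygon>`. Its stroke #0000ff means engrave at S300, F2679. After flipping Y the toolpath is (141.587,89.268) → (21.204,88.201) → (8.771,59.247) → (146.092,20.816) → (17.709,137.265) → (85.716,39.364) → (141.587,89.268), returning to the start.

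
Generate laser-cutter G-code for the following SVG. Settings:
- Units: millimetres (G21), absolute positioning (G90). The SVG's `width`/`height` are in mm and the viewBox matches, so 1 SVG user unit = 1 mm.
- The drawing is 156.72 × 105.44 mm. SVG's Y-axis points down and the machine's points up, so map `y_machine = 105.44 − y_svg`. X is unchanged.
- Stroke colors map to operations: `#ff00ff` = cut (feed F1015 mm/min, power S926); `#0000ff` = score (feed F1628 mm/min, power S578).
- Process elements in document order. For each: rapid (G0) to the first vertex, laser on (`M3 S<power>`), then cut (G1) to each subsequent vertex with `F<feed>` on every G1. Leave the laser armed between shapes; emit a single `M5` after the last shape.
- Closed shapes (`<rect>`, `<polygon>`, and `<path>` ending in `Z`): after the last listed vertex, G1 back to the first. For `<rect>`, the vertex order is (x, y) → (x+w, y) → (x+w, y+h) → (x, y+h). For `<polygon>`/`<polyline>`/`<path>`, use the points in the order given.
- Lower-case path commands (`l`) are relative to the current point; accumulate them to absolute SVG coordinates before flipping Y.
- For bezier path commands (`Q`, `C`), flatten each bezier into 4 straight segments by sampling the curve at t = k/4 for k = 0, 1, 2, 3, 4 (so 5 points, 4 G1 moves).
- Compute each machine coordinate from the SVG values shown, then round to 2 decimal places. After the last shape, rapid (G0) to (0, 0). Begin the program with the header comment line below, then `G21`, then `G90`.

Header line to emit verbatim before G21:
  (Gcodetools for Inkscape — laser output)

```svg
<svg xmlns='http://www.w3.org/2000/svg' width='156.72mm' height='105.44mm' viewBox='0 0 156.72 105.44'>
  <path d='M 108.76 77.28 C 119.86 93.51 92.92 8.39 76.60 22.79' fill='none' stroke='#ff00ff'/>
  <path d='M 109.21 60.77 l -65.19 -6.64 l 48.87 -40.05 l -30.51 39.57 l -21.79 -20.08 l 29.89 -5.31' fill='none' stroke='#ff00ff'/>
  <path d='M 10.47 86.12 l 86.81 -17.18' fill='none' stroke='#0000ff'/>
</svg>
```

(Gcodetools for Inkscape — laser output)
G21
G90
G0 X108.76 Y28.16
M3 S926
G1 X110.71 Y31.85 F1015
G1 X102.96 Y54.72 F1015
G1 X90.07 Y77.93 F1015
G1 X76.60 Y82.65 F1015
G0 X109.21 Y44.67
M3 S926
G1 X44.02 Y51.31 F1015
G1 X92.89 Y91.36 F1015
G1 X62.38 Y51.79 F1015
G1 X40.59 Y71.87 F1015
G1 X70.48 Y77.18 F1015
G0 X10.47 Y19.32
M3 S578
G1 X97.28 Y36.50 F1628
M5
G0 X0.00 Y0.00

Since the viewBox matches the mm dimensions, user units are millimetres directly. The only transform is the Y-flip y_m = 105.44 − y_svg.

Shape 1 is a cubic bezier drawn with `<path>`. Its stroke #ff00ff means cut at S926, F1015. After flipping Y the toolpath is (108.76,28.16) → (110.71,31.85) → (102.96,54.72) → (90.07,77.93) → (76.60,82.65).

Shape 2 is a open polyline drawn with `<path>`. Its stroke #ff00ff means cut at S926, F1015. After flipping Y the toolpath is (109.21,44.67) → (44.02,51.31) → (92.89,91.36) → (62.38,51.79) → (40.59,71.87) → (70.48,77.18).

Shape 3 is a line segment drawn with `<path>`. Its stroke #0000ff means score at S578, F1628. After flipping Y the toolpath is (10.47,19.32) → (97.28,36.50).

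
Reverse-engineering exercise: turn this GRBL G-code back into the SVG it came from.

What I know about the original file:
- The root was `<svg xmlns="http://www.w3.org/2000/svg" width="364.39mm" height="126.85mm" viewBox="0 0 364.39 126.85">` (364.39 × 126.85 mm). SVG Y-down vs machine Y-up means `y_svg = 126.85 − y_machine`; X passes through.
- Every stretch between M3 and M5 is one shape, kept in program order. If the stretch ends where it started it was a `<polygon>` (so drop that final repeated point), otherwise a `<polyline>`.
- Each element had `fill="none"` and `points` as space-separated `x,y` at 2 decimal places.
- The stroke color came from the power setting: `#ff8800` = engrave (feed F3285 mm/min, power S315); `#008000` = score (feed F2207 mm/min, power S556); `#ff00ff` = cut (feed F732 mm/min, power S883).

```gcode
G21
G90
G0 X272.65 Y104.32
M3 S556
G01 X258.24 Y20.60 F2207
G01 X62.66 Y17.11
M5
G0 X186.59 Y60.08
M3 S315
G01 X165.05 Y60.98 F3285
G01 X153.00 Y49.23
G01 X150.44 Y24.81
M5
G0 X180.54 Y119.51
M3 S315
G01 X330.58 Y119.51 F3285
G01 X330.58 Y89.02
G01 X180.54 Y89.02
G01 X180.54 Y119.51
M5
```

<svg xmlns="http://www.w3.org/2000/svg" width="364.39mm" height="126.85mm" viewBox="0 0 364.39 126.85">
  <polyline points="272.65,22.53 258.24,106.25 62.66,109.74" fill="none" stroke="#008000"/>
  <polyline points="186.59,66.77 165.05,65.87 153.00,77.62 150.44,102.04" fill="none" stroke="#ff8800"/>
  <polygon points="180.54,7.34 330.58,7.34 330.58,37.83 180.54,37.83" fill="none" stroke="#ff8800"/>
</svg>

Each laser-on run becomes one SVG element. Flip Y back into SVG space with y_svg = 126.85 − y_machine.

Run 1: the run's S556 means `#008000` (score). The run is open, so emit a `<polyline>` with points (Y-flipped): 272.65,22.53 258.24,106.25 62.66,109.74.

Run 2: the run's S315 means `#ff8800` (engrave). The run is open, so emit a `<polyline>` with points (Y-flipped): 186.59,66.77 165.05,65.87 153.00,77.62 150.44,102.04.

Run 3: S315 ⇒ engrave layer `#ff8800`. The run returns to its start, so emit a `<polygon>` with points (Y-flipped): 180.54,7.34 330.58,7.34 330.58,37.83 180.54,37.83.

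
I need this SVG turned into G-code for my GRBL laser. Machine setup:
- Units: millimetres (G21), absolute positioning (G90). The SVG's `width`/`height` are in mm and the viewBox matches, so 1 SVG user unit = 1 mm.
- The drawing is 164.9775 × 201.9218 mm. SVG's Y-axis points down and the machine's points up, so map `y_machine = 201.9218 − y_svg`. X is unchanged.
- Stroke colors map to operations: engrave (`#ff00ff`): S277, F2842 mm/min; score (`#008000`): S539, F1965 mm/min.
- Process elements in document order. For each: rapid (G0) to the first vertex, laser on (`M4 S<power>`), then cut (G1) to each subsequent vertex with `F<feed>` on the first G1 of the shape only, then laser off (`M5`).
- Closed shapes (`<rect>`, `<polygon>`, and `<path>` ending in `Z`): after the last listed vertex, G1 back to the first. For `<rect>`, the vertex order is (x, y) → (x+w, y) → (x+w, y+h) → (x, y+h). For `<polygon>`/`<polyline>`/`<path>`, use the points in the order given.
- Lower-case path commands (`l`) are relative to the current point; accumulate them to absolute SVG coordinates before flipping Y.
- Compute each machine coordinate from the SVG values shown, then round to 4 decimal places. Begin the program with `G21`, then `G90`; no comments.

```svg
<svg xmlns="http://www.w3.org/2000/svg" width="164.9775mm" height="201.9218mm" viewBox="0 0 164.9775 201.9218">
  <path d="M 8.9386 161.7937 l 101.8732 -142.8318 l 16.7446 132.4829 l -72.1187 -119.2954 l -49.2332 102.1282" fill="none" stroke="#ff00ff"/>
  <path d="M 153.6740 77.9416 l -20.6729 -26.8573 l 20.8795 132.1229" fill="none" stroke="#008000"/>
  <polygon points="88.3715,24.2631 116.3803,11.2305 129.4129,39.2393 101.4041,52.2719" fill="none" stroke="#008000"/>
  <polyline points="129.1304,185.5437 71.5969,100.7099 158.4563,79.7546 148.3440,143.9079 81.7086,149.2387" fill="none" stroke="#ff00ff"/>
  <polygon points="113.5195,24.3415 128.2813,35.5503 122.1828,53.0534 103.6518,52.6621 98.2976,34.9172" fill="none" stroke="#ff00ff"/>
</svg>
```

G21
G90
G0 X8.9386 Y40.1281
M4 S277
G1 X110.8118 Y182.9599 F2842
G1 X127.5564 Y50.4770
G1 X55.4377 Y169.7724
G1 X6.2045 Y67.6442
M5
G0 X153.6740 Y123.9802
M4 S539
G1 X133.0011 Y150.8375 F1965
G1 X153.8806 Y18.7146
M5
G0 X88.3715 Y177.6587
M4 S539
G1 X116.3803 Y190.6913 F1965
G1 X129.4129 Y162.6825
G1 X101.4041 Y149.6499
G1 X88.3715 Y177.6587
M5
G0 X129.1304 Y16.3781
M4 S277
G1 X71.5969 Y101.2119 F2842
G1 X158.4563 Y122.1672
G1 X148.3440 Y58.0139
G1 X81.7086 Y52.6831
M5
G0 X113.5195 Y177.5803
M4 S277
G1 X128.2813 Y166.3715 F2842
G1 X122.1828 Y148.8684
G1 X103.6518 Y149.2597
G1 X98.2976 Y167.0046
G1 X113.5195 Y177.5803
M5

Since the viewBox matches the mm dimensions, user units are millimetres directly. The only transform is the Y-flip y_m = 201.9218 − y_svg.

Shape 1 is a open polyline drawn with `<path>`. Its stroke #ff00ff means engrave at S277, F2842. After flipping Y the toolpath is (8.9386,40.1281) → (110.8118,182.9599) → (127.5564,50.4770) → (55.4377,169.7724) → (6.2045,67.6442).

Shape 2 is a open polyline drawn with `<path>`. Its stroke #008000 means score at S539, F1965. After flipping Y the toolpath is (153.6740,123.9802) → (133.0011,150.8375) → (153.8806,18.7146).

Shape 3 is a regular polygon drawn with `<polygon>`. Its stroke #008000 means score at S539, F1965. After flipping Y the toolpath is (88.3715,177.6587) → (116.3803,190.6913) → (129.4129,162.6825) → (101.4041,149.6499) → (88.3715,177.6587), returning to the start.

Shape 4 is a open polyline drawn with `<polyline>`. Its stroke #ff00ff means engrave at S277, F2842. After flipping Y the toolpath is (129.1304,16.3781) → (71.5969,101.2119) → (158.4563,122.1672) → (148.3440,58.0139) → (81.7086,52.6831).

Shape 5 is a regular polygon drawn with `<polygon>`. Its stroke #ff00ff means engrave at S277, F2842. After flipping Y the toolpath is (113.5195,177.5803) → (128.2813,166.3715) → (122.1828,148.8684) → (103.6518,149.2597) → (98.2976,167.0046) → (113.5195,177.5803), returning to the start.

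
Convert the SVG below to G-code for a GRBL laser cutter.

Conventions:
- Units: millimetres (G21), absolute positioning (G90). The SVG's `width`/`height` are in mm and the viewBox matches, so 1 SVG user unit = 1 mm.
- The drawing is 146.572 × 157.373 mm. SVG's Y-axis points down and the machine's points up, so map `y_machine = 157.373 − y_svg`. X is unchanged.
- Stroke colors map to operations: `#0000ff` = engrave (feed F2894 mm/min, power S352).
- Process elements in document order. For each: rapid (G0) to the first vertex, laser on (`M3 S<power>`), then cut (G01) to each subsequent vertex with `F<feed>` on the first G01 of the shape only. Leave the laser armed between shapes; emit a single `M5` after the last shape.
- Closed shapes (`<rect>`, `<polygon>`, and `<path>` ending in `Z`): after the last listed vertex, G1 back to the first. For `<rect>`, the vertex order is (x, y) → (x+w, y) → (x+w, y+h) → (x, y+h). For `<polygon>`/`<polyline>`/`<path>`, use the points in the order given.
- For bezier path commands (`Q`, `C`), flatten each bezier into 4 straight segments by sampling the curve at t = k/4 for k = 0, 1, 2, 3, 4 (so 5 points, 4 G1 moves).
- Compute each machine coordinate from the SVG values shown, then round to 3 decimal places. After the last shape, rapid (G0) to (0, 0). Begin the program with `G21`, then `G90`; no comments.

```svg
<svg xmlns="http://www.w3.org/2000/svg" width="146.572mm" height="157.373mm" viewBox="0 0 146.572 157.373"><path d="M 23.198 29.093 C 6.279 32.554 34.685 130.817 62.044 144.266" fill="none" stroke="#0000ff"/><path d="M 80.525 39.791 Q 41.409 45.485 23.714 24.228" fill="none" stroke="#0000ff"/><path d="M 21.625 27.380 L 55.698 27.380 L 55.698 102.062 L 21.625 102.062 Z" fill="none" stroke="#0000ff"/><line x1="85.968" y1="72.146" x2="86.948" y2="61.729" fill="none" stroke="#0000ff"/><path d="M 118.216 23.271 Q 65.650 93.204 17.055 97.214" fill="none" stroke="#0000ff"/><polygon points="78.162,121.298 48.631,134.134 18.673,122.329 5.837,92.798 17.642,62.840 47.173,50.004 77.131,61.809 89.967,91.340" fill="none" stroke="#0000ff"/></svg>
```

G21
G90
G0 X23.198 Y128.280
M3 S352
G01 X18.283 Y110.715 F2894
G01 X26.017 Y74.439
G01 X42.053 Y36.290
G01 X62.044 Y13.107
G0 X80.525 Y117.582
M3 S352
G01 X62.306 Y116.419 F2894
G01 X46.764 Y118.626
G01 X33.900 Y124.201
G01 X23.714 Y133.145
G0 X21.625 Y129.993
M3 S352
G01 X55.698 Y129.993 F2894
G01 X55.698 Y55.311
G01 X21.625 Y55.311
G01 X21.625 Y129.993
G0 X85.968 Y85.227
M3 S352
G01 X86.948 Y95.644 F2894
G0 X118.216 Y134.102
M3 S352
G01 X92.181 Y103.256 F2894
G01 X66.643 Y80.650
G01 X41.601 Y66.284
G01 X17.055 Y60.159
G0 X78.162 Y36.075
M3 S352
G01 X48.631 Y23.239 F2894
G01 X18.673 Y35.044
G01 X5.837 Y64.575
G01 X17.642 Y94.533
G01 X47.173 Y107.369
G01 X77.131 Y95.564
G01 X89.967 Y66.033
G01 X78.162 Y36.075
M5
G0 X0.000 Y0.000

viewBox `0 0 146.572 157.373` with mm width/height → 1 unit = 1 mm. Flip: y_m = 157.373 − y_svg.

**Shape 1** — `<path>` cubic bezier, stroke `#0000ff` → engrave (S352, F2894). Control points (SVG): P0=(23.198,29.093), P1=(6.279,32.554), P2=(34.685,130.817), P3=(62.044,144.266); sampled at t=k/4. Machine vertices: (23.198,128.280) → (18.283,110.715) → (26.017,74.439) → (42.053,36.290) → (62.044,13.107). Open path.

**Shape 2** — `<path>` quadratic bezier, stroke `#0000ff` → engrave (S352, F2894). Control points (SVG): P0=(80.525,39.791), P1=(41.409,45.485), P2=(23.714,24.228); sampled at t=k/4. Machine vertices: (80.525,117.582) → (62.306,116.419) → (46.764,118.626) → (33.900,124.201) → (23.714,133.145). Open path.

**Shape 3** — `<path>` rectangle, stroke `#0000ff` → engrave (S352, F2894). Machine vertices: (21.625,129.993) → (55.698,129.993) → (55.698,55.311) → (21.625,55.311) → (21.625,129.993). Closed: final G1 returns to the first vertex.

**Shape 4** — `<line>` line segment, stroke `#0000ff` → engrave (S352, F2894). Machine vertices: (85.968,85.227) → (86.948,95.644). Open path.

**Shape 5** — `<path>` quadratic bezier, stroke `#0000ff` → engrave (S352, F2894). Control points (SVG): P0=(118.216,23.271), P1=(65.650,93.204), P2=(17.055,97.214); sampled at t=k/4. Machine vertices: (118.216,134.102) → (92.181,103.256) → (66.643,80.650) → (41.601,66.284) → (17.055,60.159). Open path.

**Shape 6** — `<polygon>` regular polygon, stroke `#0000ff` → engrave (S352, F2894). Machine vertices: (78.162,36.075) → (48.631,23.239) → (18.673,35.044) → (5.837,64.575) → (17.642,94.533) → (47.173,107.369) → (77.131,95.564) → (89.967,66.033) → (78.162,36.075). Closed: final G1 returns to the first vertex.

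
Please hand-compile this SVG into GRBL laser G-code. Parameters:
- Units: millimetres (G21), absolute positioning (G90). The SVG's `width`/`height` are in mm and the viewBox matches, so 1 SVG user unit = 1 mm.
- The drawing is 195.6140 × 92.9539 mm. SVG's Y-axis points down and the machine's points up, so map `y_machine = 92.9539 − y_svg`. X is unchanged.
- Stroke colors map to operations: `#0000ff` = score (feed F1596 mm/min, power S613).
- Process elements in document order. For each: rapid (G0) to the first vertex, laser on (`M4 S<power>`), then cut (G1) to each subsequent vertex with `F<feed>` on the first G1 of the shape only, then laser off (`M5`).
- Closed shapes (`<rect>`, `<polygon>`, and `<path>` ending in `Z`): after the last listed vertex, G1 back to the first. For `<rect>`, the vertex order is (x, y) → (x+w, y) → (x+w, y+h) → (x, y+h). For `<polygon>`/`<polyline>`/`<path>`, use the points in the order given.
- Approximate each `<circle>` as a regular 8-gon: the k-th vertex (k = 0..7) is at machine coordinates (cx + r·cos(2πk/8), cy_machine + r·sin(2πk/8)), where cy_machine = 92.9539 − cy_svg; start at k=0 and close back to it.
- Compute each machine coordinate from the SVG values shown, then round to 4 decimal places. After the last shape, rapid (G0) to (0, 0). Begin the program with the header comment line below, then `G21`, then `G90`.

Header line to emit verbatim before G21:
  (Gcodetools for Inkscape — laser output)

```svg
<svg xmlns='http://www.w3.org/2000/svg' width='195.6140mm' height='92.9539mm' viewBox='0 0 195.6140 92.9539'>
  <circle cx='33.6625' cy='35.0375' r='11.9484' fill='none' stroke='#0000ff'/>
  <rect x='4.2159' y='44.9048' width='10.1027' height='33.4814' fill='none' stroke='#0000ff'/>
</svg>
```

viewBox `0 0 195.6140 92.9539` with mm width/height → 1 unit = 1 mm. Flip: y_m = 92.9539 − y_svg.

**Shape 1** — `<circle>` circle, stroke `#0000ff` → score (S613, F1596). Machine vertices: (45.6109,57.9164) → (42.1113,66.3652) → (33.6625,69.8648) → (25.2137,66.3652) → (21.7141,57.9164) → (25.2137,49.4676) → (33.6625,45.9680) → (42.1113,49.4676) → (45.6109,57.9164). Closed: final G1 returns to the first vertex.

**Shape 2** — `<rect>` rectangle, stroke `#0000ff` → score (S613, F1596). Machine vertices: (4.2159,48.0491) → (14.3186,48.0491) → (14.3186,14.5677) → (4.2159,14.5677) → (4.2159,48.0491). Closed: final G1 returns to the first vertex.

(Gcodetools for Inkscape — laser output)
G21
G90
G0 X45.6109 Y57.9164
M4 S613
G1 X42.1113 Y66.3652 F1596
G1 X33.6625 Y69.8648
G1 X25.2137 Y66.3652
G1 X21.7141 Y57.9164
G1 X25.2137 Y49.4676
G1 X33.6625 Y45.9680
G1 X42.1113 Y49.4676
G1 X45.6109 Y57.9164
M5
G0 X4.2159 Y48.0491
M4 S613
G1 X14.3186 Y48.0491 F1596
G1 X14.3186 Y14.5677
G1 X4.2159 Y14.5677
G1 X4.2159 Y48.0491
M5
G0 X0.0000 Y0.0000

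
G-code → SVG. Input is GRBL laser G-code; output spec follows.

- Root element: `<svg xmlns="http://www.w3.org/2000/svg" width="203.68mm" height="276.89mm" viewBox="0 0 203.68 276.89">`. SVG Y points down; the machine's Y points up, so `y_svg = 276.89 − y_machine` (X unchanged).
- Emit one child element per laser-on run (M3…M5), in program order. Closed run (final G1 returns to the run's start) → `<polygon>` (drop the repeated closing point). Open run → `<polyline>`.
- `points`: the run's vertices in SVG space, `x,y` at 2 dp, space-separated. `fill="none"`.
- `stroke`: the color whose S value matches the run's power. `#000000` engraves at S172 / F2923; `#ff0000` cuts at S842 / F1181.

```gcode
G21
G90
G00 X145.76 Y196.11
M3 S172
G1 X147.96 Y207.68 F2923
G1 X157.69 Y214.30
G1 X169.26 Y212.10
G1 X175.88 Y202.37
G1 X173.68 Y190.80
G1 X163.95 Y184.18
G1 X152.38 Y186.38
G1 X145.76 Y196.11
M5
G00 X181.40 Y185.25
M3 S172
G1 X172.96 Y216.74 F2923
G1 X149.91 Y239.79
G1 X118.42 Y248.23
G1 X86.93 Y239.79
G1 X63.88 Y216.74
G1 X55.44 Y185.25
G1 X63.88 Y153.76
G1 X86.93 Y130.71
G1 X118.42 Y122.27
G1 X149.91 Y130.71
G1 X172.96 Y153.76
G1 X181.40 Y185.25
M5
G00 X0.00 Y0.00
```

<svg xmlns="http://www.w3.org/2000/svg" width="203.68mm" height="276.89mm" viewBox="0 0 203.68 276.89">
  <polygon points="145.76,80.78 147.96,69.21 157.69,62.59 169.26,64.79 175.88,74.52 173.68,86.09 163.95,92.71 152.38,90.51" fill="none" stroke="#000000"/>
  <polygon points="181.40,91.64 172.96,60.15 149.91,37.10 118.42,28.66 86.93,37.10 63.88,60.15 55.44,91.64 63.88,123.13 86.93,146.18 118.42,154.62 149.91,146.18 172.96,123.13" fill="none" stroke="#000000"/>
</svg>

y_svg = 276.89 − y_m. Every run uses S172, so all elements get stroke `#000000` (engrave).

[1] closed run; points: 145.76,80.78 147.96,69.21 157.69,62.59 169.26,64.79 175.88,74.52 173.68,86.09 163.95,92.71 152.38,90.51

[2] closed run; points: 181.40,91.64 172.96,60.15 149.91,37.10 118.42,28.66 86.93,37.10 63.88,60.15 55.44,91.64 63.88,123.13 86.93,146.18 118.42,154.62 149.91,146.18 172.96,123.13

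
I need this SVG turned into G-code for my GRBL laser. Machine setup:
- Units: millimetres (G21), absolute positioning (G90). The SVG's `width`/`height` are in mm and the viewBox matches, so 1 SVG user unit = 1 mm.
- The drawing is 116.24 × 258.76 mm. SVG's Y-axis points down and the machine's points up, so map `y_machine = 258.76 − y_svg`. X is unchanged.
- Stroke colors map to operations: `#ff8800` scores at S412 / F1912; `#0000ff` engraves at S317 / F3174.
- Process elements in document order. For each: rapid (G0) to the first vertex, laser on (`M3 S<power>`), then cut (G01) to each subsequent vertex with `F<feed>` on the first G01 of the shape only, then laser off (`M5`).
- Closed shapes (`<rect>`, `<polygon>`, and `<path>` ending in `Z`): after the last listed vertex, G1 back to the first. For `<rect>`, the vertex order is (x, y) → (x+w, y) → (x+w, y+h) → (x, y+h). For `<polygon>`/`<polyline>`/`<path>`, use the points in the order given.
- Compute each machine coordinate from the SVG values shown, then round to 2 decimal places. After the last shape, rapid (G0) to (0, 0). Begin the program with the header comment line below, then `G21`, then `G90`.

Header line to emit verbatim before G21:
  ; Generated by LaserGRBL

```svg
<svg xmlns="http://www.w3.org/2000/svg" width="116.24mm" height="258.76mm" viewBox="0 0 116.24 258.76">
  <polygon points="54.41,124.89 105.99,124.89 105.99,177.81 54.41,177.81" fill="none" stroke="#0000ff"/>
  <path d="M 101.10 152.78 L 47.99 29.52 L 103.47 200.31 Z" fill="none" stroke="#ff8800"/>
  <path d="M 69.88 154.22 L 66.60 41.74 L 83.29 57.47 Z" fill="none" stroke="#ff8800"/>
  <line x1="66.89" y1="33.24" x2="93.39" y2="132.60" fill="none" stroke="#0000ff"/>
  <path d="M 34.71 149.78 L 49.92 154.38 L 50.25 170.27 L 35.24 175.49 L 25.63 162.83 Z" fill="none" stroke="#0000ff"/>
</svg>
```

1 u = 1 mm; y_m = 258.76 − y.

[1] `<polygon>` rectangle, #0000ff→engrave S317 F3174: (54.41,133.87) → (105.99,133.87) → (105.99,80.95) → (54.41,80.95) → (54.41,133.87) (closed)

[2] `<path>` closed polygon, #ff8800→score S412 F1912: (101.10,105.98) → (47.99,229.24) → (103.47,58.45) → (101.10,105.98) (closed)

[3] `<path>` closed polygon, #ff8800→score S412 F1912: (69.88,104.54) → (66.60,217.02) → (83.29,201.29) → (69.88,104.54) (closed)

[4] `<line>` line segment, #0000ff→engrave S317 F3174: (66.89,225.52) → (93.39,126.16)

[5] `<path>` regular polygon, #0000ff→engrave S317 F3174: (34.71,108.98) → (49.92,104.38) → (50.25,88.49) → (35.24,83.27) → (25.63,95.93) → (34.71,108.98) (closed)

; Generated by LaserGRBL
G21
G90
G0 X54.41 Y133.87
M3 S317
G01 X105.99 Y133.87 F3174
G01 X105.99 Y80.95
G01 X54.41 Y80.95
G01 X54.41 Y133.87
M5
G0 X101.10 Y105.98
M3 S412
G01 X47.99 Y229.24 F1912
G01 X103.47 Y58.45
G01 X101.10 Y105.98
M5
G0 X69.88 Y104.54
M3 S412
G01 X66.60 Y217.02 F1912
G01 X83.29 Y201.29
G01 X69.88 Y104.54
M5
G0 X66.89 Y225.52
M3 S317
G01 X93.39 Y126.16 F3174
M5
G0 X34.71 Y108.98
M3 S317
G01 X49.92 Y104.38 F3174
G01 X50.25 Y88.49
G01 X35.24 Y83.27
G01 X25.63 Y95.93
G01 X34.71 Y108.98
M5
G0 X0.00 Y0.00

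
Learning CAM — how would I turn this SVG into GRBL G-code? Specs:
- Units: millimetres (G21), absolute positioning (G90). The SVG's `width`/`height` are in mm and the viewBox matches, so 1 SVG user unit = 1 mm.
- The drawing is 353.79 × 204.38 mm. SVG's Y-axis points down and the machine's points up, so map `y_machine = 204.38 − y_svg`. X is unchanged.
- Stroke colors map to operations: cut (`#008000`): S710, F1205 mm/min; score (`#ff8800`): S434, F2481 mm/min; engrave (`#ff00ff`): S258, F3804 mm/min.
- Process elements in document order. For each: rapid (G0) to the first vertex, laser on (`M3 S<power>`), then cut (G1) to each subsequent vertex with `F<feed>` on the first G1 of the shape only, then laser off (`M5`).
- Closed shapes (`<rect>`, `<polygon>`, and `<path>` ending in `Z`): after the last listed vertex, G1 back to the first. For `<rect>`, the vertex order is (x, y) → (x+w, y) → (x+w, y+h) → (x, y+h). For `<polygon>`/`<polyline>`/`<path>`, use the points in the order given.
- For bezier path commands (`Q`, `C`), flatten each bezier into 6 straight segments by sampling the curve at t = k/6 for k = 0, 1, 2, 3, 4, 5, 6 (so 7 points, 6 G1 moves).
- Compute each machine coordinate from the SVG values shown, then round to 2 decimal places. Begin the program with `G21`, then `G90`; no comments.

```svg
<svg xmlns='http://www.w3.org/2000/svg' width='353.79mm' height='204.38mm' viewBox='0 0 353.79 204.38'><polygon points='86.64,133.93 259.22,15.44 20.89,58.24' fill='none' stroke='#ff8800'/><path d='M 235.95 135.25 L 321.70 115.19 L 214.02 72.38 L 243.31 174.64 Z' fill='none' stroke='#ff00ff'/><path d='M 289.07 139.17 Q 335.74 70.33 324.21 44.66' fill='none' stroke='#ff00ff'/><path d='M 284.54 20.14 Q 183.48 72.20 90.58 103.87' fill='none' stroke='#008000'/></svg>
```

G21
G90
G0 X86.64 Y70.45
M3 S434
G1 X259.22 Y188.94 F2481
G1 X20.89 Y146.14
G1 X86.64 Y70.45
M5
G0 X235.95 Y69.13
M3 S258
G1 X321.70 Y89.19 F3804
G1 X214.02 Y132.00
G1 X243.31 Y29.74
G1 X235.95 Y69.13
M5
G0 X289.07 Y65.21
M3 S258
G1 X303.01 Y86.96 F3804
G1 X313.72 Y106.31
G1 X321.19 Y123.26
G1 X325.43 Y137.81
G1 X326.44 Y149.96
G1 X324.21 Y159.72
M5
G0 X284.54 Y184.24
M3 S710
G1 X251.08 Y167.45 F1205
G1 X218.07 Y151.80
G1 X185.52 Y137.28
G1 X153.42 Y123.89
G1 X121.77 Y111.63
G1 X90.58 Y100.51
M5

1 u = 1 mm; y_m = 204.38 − y.

[1] `<polygon>` closed polygon, #ff8800→score S434 F2481: (86.64,70.45) → (259.22,188.94) → (20.89,146.14) → (86.64,70.45) (closed)

[2] `<path>` closed polygon, #ff00ff→engrave S258 F3804: (235.95,69.13) → (321.70,89.19) → (214.02,132.00) → (243.31,29.74) → (235.95,69.13) (closed)

[3] `<path>` quadratic bezier, #ff00ff→engrave S258 F3804: (289.07,65.21) → (303.01,86.96) → (313.72,106.31) → (321.19,123.26) → (325.43,137.81) → (326.44,149.96) → (324.21,159.72)

[4] `<path>` quadratic bezier, #008000→cut S710 F1205: (284.54,184.24) → (251.08,167.45) → (218.07,151.80) → (185.52,137.28) → (153.42,123.89) → (121.77,111.63) → (90.58,100.51)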